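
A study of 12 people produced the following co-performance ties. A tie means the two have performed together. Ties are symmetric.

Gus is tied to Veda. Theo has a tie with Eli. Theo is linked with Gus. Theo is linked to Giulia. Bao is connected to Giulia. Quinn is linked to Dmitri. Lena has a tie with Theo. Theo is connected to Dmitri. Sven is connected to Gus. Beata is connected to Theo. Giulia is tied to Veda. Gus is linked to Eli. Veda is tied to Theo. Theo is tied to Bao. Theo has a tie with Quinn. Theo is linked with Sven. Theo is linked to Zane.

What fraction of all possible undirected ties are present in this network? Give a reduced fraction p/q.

There are 17 edges and 12 nodes, so the maximum possible is C(12,2) = 66.
Density = 17/66.

17/66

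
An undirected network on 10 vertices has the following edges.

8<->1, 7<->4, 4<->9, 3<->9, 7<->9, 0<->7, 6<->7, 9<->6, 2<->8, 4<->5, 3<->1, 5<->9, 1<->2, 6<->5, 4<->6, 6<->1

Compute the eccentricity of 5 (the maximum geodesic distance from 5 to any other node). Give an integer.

3

Distances from 5: 0:3, 1:2, 2:3, 3:2, 4:1, 6:1, 7:2, 8:3, 9:1.
The largest is 3 (to 0, 8, and 2), so the eccentricity of 5 is 3.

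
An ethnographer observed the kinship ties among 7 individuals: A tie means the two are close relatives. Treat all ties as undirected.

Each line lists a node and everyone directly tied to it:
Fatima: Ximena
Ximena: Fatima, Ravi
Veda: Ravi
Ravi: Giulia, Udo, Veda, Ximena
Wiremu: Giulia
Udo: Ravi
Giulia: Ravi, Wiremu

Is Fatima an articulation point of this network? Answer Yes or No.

No

Even without Fatima, every remaining node can still reach every other (the residual graph is connected), so Fatima is not a cut vertex.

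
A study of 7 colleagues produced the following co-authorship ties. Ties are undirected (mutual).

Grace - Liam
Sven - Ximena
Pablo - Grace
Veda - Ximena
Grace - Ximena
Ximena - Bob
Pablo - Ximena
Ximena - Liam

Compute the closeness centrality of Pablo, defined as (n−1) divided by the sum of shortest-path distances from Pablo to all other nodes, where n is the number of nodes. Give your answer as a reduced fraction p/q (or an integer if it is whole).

3/5

Distances from Pablo: Bob:2, Grace:1, Liam:2, Sven:2, Veda:2, Ximena:1. Sum = 10.
n = 7, so closeness = 6/10 = 3/5.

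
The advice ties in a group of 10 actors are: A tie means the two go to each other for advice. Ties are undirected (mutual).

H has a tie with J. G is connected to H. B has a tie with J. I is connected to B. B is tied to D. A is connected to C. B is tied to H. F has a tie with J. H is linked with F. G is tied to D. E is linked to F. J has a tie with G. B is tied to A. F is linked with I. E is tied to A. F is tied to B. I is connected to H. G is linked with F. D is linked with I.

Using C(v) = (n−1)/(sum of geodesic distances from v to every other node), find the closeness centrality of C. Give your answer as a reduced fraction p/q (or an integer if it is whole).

Distances from C: A:1, B:2, D:3, E:2, F:3, G:4, H:3, I:3, J:3. Sum = 24.
n = 10, so closeness = 9/24 = 3/8.

3/8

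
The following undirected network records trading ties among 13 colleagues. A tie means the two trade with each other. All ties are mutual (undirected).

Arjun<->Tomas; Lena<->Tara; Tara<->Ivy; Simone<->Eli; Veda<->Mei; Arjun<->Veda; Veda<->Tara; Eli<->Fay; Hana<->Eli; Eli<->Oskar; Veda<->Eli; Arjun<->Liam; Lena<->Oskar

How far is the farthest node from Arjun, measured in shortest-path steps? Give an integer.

3

Distances from Arjun: Eli:2, Fay:3, Hana:3, Ivy:3, Lena:3, Liam:1, Mei:2, Oskar:3, Simone:3, Tara:2, Tomas:1, Veda:1.
The largest is 3 (to Lena, Ivy, Hana, Oskar, Fay, and Simone), so the eccentricity of Arjun is 3.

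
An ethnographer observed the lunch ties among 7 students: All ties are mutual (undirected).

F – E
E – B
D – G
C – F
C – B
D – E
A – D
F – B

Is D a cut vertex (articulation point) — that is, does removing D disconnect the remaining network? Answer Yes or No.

Yes

Removing D leaves {A} with no path to {G}, so the network splits into 3 components. D is a cut vertex.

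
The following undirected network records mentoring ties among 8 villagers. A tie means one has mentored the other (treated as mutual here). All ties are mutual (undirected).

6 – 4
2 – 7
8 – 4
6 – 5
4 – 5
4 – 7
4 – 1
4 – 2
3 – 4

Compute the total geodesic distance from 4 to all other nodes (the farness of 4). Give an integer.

7

Distances from 4: 1:1, 2:1, 3:1, 5:1, 6:1, 7:1, 8:1.
Sum = 1 + 1 + 1 + 1 + 1 + 1 + 1 = 7.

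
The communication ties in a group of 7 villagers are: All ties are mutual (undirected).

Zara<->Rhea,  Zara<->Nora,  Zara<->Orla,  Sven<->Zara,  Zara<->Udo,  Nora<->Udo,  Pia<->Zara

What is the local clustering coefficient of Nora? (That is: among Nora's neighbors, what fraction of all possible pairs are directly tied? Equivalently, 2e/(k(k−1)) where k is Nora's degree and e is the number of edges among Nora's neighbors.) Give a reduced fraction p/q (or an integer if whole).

1

Nora's neighbors: Udo and Zara (k = 2).
Possible neighbor pairs: C(2,2) = 1. Edges among them: Udo–Zara → e = 1.
Clustering(Nora) = 1/1.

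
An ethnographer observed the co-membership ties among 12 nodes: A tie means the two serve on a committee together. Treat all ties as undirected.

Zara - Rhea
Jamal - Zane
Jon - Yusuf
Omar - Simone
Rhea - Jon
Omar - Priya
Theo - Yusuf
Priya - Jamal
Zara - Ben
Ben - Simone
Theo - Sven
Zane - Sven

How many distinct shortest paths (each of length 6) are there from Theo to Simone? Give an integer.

2

The shortest distance is 6. The length-6 paths are: Theo–Yusuf–Jon–Rhea–Zara–Ben–Simone; Theo–Sven–Zane–Jamal–Priya–Omar–Simone.
That gives 2 distinct shortest paths.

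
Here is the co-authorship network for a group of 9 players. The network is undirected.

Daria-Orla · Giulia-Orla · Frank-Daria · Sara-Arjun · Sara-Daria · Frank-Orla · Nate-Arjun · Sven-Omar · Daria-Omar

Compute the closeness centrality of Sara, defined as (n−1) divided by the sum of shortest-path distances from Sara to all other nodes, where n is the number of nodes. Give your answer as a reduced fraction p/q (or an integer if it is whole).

1/2

Distances from Sara: Arjun:1, Daria:1, Frank:2, Giulia:3, Nate:2, Omar:2, Orla:2, Sven:3. Sum = 16.
n = 9, so closeness = 8/16 = 1/2.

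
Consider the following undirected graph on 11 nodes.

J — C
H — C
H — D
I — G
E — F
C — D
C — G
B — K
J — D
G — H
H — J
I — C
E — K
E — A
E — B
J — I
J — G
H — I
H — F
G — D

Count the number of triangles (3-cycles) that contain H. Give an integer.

H's neighbors: C, D, F, G, I, and J.
Neighbor pairs that are themselves tied: H–C–D; H–C–G; H–C–I; H–C–J; H–D–G; H–D–J; H–G–I; H–G–J; H–I–J. Each forms one triangle with H, for 9 in total.

9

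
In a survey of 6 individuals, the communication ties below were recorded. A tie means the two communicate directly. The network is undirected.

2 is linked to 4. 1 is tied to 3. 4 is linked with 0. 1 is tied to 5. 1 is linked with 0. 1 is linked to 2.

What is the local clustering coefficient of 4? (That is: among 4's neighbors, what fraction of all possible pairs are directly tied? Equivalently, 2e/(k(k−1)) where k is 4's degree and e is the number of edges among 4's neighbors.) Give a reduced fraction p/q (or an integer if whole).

4's neighbors: 0 and 2 (k = 2).
Possible neighbor pairs: C(2,2) = 1. Edges among them: none → e = 0.
Clustering(4) = 0/1.

0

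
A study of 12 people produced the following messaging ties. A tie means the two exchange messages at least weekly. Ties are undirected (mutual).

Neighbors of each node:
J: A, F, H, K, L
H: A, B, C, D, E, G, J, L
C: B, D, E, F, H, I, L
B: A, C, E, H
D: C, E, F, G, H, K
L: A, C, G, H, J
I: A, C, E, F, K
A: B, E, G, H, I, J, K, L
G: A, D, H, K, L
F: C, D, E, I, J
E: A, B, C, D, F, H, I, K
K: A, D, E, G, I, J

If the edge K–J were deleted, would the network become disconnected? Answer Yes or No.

Even without that edge, K still reaches J via K – A – J, so the network stays connected. Not a bridge.

No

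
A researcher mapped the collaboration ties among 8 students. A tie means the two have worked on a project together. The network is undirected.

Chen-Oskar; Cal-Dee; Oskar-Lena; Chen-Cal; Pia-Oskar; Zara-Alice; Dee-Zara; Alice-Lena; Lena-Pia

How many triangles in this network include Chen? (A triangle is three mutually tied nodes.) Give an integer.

Chen's neighbors are Cal and Oskar, but none of them are tied to each other, so no triangle contains Chen.

0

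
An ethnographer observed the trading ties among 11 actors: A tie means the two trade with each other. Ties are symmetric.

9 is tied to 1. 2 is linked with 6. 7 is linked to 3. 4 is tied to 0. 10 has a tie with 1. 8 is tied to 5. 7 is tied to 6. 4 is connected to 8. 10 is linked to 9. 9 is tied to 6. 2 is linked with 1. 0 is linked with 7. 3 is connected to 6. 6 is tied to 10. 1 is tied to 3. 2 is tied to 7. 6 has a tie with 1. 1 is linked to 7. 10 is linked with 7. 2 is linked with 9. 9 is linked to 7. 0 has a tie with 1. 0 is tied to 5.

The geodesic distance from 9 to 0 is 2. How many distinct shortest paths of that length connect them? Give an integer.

2

The shortest distance is 2. The length-2 paths are: 9–1–0; 9–7–0.
That gives 2 distinct shortest paths.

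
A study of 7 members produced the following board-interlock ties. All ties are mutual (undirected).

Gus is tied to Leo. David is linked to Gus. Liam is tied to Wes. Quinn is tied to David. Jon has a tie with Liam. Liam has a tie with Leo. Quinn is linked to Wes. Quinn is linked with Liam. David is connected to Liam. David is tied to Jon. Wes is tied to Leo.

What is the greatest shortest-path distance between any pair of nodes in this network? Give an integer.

2

Eccentricity of each node (its greatest distance to any other): David:2, Gus:2, Jon:2, Leo:2, Liam:2, Quinn:2, Wes:2.
The maximum eccentricity is 2, realized for instance by the pair Jon–Quinn via Jon – Liam – Quinn. So the diameter is 2.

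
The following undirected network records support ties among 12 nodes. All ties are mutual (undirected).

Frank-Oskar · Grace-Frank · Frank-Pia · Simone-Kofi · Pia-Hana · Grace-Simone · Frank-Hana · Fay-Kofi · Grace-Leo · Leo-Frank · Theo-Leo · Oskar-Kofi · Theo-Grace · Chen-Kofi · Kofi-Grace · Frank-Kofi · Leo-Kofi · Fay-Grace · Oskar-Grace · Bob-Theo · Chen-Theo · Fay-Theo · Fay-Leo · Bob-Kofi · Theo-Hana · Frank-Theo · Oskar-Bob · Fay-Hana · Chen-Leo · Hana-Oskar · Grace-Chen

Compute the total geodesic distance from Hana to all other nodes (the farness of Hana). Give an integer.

18

Distances from Hana: Bob:2, Chen:2, Fay:1, Frank:1, Grace:2, Kofi:2, Leo:2, Oskar:1, Pia:1, Simone:3, Theo:1.
Sum = 2 + 2 + 1 + 1 + 2 + 2 + 2 + 1 + 1 + 3 + 1 = 18.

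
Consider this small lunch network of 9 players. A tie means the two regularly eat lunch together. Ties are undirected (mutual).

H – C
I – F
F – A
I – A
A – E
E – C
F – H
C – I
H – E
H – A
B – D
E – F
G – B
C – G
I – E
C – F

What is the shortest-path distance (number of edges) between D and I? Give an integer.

4

One shortest route is D – B – G – C – I, which uses 4 edges, and at distance 3 from D we only reach {C}, which does not include I. So d(D,I) = 4.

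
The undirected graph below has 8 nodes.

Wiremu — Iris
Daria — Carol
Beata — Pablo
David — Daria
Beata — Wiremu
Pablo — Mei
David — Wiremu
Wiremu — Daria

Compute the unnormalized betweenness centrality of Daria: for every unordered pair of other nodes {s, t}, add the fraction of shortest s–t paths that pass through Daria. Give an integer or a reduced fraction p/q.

Pairs whose geodesics pass through Daria — Beata–Carol: 1; Mei–Carol: 1; Wiremu–Carol: 1; Carol–David: 1; Carol–Pablo: 1; Carol–Iris: 1.
All other pairs contribute 0.
Summing the contributions gives betweenness(Daria) = 6.

6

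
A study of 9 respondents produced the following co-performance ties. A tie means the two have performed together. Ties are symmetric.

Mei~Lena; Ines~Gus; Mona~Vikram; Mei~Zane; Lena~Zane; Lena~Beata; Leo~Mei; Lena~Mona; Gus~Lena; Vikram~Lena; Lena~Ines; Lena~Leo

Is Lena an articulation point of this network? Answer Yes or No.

Removing Lena leaves {Leo, Mei, and Zane} with no path to {Mona and Vikram}, so the network splits into 4 components. Lena is a cut vertex.

Yes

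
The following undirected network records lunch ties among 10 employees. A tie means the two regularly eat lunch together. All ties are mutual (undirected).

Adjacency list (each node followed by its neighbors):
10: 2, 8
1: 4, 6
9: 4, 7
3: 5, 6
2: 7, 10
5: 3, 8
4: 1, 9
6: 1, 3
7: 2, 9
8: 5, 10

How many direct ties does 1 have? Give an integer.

1 is directly tied to 4 and 6. That is 2 neighbors, so the degree of 1 is 2.

2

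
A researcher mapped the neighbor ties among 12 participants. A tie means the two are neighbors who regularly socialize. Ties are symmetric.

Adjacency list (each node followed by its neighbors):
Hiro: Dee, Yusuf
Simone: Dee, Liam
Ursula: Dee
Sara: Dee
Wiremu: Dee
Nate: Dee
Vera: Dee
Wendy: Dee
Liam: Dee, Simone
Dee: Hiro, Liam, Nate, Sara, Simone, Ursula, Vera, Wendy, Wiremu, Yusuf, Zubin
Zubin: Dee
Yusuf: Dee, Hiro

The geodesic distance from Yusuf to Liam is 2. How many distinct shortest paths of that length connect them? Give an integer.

The shortest distance is 2, and the only length-2 path is Yusuf–Dee–Liam. So there is exactly 1 shortest path.

1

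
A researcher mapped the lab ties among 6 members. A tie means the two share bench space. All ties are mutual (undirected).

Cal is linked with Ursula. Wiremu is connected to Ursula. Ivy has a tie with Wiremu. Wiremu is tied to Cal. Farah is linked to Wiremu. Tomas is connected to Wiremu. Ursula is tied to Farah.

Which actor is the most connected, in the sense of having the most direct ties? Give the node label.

Degrees — Cal:2, Farah:2, Ivy:1, Tomas:1, Ursula:3, Wiremu:5.
The maximum is 5, attained only by Wiremu.

Wiremu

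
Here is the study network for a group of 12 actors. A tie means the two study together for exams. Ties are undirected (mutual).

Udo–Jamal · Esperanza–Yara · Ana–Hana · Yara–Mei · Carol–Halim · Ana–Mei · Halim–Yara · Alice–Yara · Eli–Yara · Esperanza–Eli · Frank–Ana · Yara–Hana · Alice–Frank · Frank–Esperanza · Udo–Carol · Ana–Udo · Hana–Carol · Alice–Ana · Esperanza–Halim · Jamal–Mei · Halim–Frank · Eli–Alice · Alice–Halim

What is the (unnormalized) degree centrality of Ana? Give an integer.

5

Ana is directly tied to Alice, Frank, Hana, Mei, and Udo. That is 5 neighbors, so the degree of Ana is 5.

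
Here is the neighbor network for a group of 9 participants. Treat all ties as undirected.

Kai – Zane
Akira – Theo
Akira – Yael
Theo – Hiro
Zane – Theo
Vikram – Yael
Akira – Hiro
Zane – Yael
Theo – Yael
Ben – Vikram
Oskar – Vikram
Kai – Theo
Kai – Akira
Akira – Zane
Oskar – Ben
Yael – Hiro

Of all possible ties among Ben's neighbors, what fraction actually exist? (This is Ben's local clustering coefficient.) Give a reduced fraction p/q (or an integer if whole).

Ben's neighbors: Oskar and Vikram (k = 2).
Possible neighbor pairs: C(2,2) = 1. Edges among them: Oskar–Vikram → e = 1.
Clustering(Ben) = 1/1.

1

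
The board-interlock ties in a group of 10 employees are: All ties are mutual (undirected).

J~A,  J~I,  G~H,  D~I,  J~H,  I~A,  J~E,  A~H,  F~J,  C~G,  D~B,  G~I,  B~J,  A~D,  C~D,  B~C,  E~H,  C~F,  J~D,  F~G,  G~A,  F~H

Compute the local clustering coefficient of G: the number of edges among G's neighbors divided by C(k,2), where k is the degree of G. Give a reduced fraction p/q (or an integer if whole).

2/5

G's neighbors: A, C, F, H, and I (k = 5).
Possible neighbor pairs: C(5,2) = 10. Edges among them: A–H, A–I, C–F, F–H → e = 4.
Clustering(G) = 4/10 = 2/5.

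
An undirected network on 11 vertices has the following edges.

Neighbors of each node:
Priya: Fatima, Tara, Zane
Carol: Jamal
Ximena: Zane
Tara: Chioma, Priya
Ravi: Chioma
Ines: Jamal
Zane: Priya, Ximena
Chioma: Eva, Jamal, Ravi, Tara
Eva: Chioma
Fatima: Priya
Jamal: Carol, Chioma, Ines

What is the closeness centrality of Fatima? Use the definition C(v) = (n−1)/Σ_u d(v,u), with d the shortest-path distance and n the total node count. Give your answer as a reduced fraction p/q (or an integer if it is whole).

Distances from Fatima: Carol:5, Chioma:3, Eva:4, Ines:5, Jamal:4, Priya:1, Ravi:4, Tara:2, Ximena:3, Zane:2. Sum = 33.
n = 11, so closeness = 10/33.

10/33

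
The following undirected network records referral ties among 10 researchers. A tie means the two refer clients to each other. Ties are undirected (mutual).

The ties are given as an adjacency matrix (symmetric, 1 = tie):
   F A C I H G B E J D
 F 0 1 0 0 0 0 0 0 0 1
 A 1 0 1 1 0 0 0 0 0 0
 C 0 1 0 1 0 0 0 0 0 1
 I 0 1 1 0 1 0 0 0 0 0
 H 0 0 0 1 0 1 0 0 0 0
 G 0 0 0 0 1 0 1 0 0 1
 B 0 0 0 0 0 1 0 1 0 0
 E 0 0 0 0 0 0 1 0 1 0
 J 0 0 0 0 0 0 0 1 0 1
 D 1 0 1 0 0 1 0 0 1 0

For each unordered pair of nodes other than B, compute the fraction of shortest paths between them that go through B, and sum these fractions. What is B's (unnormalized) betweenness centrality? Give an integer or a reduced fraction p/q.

Pairs whose geodesics pass through B — I–E: 1/2; H–E: 1; G–E: 1.
All other pairs contribute 0.
Summing the contributions gives betweenness(B) = 5/2.

5/2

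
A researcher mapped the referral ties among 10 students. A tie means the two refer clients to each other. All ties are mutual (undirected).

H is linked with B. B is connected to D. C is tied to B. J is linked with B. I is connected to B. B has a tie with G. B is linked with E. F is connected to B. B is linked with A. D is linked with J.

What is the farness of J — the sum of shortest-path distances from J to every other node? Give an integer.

Distances from J: A:2, B:1, C:2, D:1, E:2, F:2, G:2, H:2, I:2.
Sum = 2 + 1 + 2 + 1 + 2 + 2 + 2 + 2 + 2 = 16.

16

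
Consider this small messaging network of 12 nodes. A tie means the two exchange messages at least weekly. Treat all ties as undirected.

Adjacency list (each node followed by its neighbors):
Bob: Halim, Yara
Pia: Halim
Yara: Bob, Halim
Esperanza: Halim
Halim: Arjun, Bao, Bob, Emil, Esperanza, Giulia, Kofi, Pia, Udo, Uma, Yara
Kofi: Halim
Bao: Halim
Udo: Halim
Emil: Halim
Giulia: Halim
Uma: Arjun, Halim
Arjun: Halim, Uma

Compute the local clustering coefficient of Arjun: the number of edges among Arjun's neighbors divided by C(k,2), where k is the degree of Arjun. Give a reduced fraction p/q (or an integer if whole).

Arjun's neighbors: Halim and Uma (k = 2).
Possible neighbor pairs: C(2,2) = 1. Edges among them: Halim–Uma → e = 1.
Clustering(Arjun) = 1/1.

1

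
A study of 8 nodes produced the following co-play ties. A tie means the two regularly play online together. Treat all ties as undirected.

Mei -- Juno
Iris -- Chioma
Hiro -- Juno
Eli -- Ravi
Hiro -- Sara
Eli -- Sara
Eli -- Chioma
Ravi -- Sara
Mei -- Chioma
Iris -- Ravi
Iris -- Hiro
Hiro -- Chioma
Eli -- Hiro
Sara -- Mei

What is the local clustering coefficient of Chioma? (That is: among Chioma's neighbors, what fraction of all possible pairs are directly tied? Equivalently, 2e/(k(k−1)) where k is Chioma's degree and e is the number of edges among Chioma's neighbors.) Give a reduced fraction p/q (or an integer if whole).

Chioma's neighbors: Eli, Hiro, Iris, and Mei (k = 4).
Possible neighbor pairs: C(4,2) = 6. Edges among them: Eli–Hiro, Hiro–Iris → e = 2.
Clustering(Chioma) = 2/6 = 1/3.

1/3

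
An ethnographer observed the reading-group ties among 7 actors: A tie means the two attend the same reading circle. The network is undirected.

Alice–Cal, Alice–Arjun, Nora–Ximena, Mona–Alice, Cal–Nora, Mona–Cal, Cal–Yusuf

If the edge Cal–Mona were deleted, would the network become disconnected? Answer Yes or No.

No

Even without that edge, Cal still reaches Mona via Cal – Alice – Mona, so the network stays connected. Not a bridge.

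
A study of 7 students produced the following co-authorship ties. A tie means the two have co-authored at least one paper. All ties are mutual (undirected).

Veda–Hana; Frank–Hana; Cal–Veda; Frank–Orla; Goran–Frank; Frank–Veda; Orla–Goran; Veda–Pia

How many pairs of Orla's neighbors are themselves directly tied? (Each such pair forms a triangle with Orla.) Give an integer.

1

Orla's neighbors: Frank and Goran.
Neighbor pairs that are themselves tied: Orla–Frank–Goran. Each forms one triangle with Orla, for 1 in total.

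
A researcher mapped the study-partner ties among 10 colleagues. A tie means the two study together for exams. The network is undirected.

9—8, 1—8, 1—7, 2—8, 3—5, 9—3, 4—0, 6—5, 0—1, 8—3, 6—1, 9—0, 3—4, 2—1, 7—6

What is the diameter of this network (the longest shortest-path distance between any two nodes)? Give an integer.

Eccentricity of each node (its greatest distance to any other): 0:3, 1:2, 2:3, 3:3, 4:3, 5:3, 6:3, 7:3, 8:2, 9:3.
The maximum eccentricity is 3, realized for instance by the pair 2–5 via 2 – 1 – 6 – 5. So the diameter is 3.

3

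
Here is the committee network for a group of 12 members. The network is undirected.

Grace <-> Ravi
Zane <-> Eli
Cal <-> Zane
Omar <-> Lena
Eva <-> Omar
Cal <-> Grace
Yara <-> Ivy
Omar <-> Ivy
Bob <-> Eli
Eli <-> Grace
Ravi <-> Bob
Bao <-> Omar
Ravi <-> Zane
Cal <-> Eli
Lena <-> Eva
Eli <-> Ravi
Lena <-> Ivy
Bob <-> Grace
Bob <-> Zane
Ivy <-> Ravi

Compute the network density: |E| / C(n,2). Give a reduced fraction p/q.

10/33

There are 20 edges and 12 nodes, so the maximum possible is C(12,2) = 66.
Density = 20/66 = 10/33.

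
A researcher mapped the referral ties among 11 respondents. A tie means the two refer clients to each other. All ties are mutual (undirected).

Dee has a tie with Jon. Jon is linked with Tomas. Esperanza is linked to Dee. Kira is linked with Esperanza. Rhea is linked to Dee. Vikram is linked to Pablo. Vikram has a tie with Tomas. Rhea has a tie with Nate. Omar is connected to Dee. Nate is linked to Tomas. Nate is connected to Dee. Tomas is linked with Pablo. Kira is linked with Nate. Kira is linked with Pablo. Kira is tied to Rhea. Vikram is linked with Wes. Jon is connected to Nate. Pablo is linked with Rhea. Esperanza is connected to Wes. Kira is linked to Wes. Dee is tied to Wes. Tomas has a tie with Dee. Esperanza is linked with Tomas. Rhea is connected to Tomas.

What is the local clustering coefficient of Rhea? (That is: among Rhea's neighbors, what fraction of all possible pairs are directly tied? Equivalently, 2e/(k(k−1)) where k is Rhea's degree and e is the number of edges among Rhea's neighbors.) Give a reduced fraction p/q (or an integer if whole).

Rhea's neighbors: Dee, Kira, Nate, Pablo, and Tomas (k = 5).
Possible neighbor pairs: C(5,2) = 10. Edges among them: Dee–Nate, Dee–Tomas, Kira–Nate, Kira–Pablo, Nate–Tomas, Pablo–Tomas → e = 6.
Clustering(Rhea) = 6/10 = 3/5.

3/5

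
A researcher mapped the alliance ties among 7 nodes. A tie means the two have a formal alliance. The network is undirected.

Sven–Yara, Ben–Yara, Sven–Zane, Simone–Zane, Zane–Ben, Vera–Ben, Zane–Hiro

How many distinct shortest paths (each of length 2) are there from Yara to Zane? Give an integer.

2

The shortest distance is 2. The length-2 paths are: Yara–Ben–Zane; Yara–Sven–Zane.
That gives 2 distinct shortest paths.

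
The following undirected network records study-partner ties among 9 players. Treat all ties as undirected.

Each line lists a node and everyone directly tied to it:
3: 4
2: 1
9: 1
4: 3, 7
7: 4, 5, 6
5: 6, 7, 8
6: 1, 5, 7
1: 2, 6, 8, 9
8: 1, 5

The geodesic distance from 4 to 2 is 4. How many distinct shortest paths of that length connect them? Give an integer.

The shortest distance is 4, and the only length-4 path is 4–7–6–1–2. So there is exactly 1 shortest path.

1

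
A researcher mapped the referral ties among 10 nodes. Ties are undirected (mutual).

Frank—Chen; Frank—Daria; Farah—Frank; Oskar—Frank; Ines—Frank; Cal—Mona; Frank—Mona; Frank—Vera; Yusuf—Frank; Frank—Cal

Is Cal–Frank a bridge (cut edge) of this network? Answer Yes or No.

Even without that edge, Cal still reaches Frank via Cal – Mona – Frank, so the network stays connected. Not a bridge.

No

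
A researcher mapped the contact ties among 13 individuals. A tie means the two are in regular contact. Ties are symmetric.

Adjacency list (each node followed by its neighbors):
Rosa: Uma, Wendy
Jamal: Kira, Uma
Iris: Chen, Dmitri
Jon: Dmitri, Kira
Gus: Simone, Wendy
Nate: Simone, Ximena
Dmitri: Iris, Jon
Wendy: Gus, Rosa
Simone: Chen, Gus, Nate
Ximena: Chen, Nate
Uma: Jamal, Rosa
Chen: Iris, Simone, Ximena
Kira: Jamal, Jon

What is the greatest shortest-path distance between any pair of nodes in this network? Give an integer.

6

Eccentricity of each node (its greatest distance to any other): Chen:5, Dmitri:5, Gus:5, Iris:5, Jamal:6, Jon:5, Kira:6, Nate:6, Rosa:5, Simone:5, Uma:6, Wendy:5, Ximena:6.
The maximum eccentricity is 6, realized for instance by the pair Ximena–Jamal via Ximena – Chen – Iris – Dmitri – Jon – Kira – Jamal. So the diameter is 6.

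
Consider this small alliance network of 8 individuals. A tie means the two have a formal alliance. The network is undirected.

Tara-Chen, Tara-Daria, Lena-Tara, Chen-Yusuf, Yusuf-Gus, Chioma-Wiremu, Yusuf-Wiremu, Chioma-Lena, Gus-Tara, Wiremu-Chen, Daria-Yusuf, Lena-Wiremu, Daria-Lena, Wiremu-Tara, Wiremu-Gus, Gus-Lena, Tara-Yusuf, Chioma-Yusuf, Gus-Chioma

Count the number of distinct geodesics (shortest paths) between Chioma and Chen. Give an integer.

2

The shortest distance is 2. The length-2 paths are: Chioma–Wiremu–Chen; Chioma–Yusuf–Chen.
That gives 2 distinct shortest paths.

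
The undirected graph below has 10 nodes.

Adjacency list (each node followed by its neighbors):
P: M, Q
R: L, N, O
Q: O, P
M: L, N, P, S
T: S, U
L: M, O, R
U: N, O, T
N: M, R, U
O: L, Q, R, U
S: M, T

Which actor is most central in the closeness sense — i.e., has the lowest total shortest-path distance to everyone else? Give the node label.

M

Farness (sum of distances to all others) for each node — L:16, M:14, N:16, O:15, P:19, Q:19, R:18, S:19, T:20, U:16.
The smallest farness is 14, for M, so M has the highest closeness.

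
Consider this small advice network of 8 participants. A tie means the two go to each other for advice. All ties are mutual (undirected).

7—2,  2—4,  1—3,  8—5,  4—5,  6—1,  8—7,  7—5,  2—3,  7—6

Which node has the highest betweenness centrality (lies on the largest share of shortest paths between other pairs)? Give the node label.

Unnormalized betweenness of each node: 1:1, 2:6, 3:2, 4:1, 5:2, 6:3, 7:9, 8:0.
7 has the largest value, 9, making it the main broker — the node through which the most shortest paths run.

7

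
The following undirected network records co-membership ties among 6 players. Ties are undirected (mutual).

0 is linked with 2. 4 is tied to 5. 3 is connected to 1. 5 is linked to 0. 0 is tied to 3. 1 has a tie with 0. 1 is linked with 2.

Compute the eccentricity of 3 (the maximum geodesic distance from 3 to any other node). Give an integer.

3

Distances from 3: 0:1, 1:1, 2:2, 4:3, 5:2.
The largest is 3 (to 4), so the eccentricity of 3 is 3.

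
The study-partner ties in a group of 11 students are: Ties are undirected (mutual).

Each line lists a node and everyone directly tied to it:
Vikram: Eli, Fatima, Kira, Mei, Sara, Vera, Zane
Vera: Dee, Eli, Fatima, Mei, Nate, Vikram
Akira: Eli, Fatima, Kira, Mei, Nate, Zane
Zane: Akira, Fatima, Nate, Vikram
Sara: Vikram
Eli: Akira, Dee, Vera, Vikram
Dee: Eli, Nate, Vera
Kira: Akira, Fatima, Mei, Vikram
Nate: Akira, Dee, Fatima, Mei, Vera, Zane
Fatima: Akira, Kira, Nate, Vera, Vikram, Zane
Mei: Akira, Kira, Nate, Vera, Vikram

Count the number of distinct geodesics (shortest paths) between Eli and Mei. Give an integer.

The shortest distance is 2. The length-2 paths are: Eli–Vera–Mei; Eli–Vikram–Mei; Eli–Akira–Mei.
That gives 3 distinct shortest paths.

3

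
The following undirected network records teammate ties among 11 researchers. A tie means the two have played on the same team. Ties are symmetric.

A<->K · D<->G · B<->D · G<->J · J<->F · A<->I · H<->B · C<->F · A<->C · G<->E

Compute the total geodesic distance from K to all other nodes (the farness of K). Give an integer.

Distances from K: A:1, B:7, C:2, D:6, E:6, F:3, G:5, H:8, I:2, J:4.
Sum = 1 + 7 + 2 + 6 + 6 + 3 + 5 + 8 + 2 + 4 = 44.

44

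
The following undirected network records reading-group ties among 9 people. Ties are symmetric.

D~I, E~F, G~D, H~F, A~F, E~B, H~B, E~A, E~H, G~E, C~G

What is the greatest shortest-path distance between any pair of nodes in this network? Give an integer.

4

Eccentricity of each node (its greatest distance to any other): A:4, B:4, C:3, D:3, E:3, F:4, G:2, H:4, I:4.
The maximum eccentricity is 4, realized for instance by the pair I–H via I – D – G – E – H. So the diameter is 4.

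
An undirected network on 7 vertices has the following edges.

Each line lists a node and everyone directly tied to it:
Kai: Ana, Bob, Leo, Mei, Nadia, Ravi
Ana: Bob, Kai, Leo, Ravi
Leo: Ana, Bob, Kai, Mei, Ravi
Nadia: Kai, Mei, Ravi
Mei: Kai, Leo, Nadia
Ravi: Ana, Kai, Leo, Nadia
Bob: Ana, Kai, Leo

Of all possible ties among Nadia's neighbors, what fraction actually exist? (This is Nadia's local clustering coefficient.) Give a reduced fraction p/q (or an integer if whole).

2/3

Nadia's neighbors: Kai, Mei, and Ravi (k = 3).
Possible neighbor pairs: C(3,2) = 3. Edges among them: Kai–Mei, Kai–Ravi → e = 2.
Clustering(Nadia) = 2/3.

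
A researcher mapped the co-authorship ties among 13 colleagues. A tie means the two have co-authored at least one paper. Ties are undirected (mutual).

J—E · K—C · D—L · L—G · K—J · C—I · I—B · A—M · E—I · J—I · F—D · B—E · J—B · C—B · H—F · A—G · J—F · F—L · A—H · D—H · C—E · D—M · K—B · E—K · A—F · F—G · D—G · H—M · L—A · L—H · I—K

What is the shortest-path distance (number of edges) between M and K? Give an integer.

4

One shortest route is M – D – F – J – K, which uses 4 edges, and at distance 3 from M we only reach {J}, which does not include K. So d(M,K) = 4.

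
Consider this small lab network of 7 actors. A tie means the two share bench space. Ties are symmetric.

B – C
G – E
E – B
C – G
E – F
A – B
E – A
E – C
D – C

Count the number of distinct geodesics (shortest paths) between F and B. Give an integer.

1

The shortest distance is 2, and the only length-2 path is F–E–B. So there is exactly 1 shortest path.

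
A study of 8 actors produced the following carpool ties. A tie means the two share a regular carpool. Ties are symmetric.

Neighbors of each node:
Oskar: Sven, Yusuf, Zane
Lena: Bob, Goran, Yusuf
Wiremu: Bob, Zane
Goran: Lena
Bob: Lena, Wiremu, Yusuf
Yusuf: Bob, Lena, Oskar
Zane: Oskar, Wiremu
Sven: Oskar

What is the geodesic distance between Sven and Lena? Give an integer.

3

One shortest route is Sven – Oskar – Yusuf – Lena, which uses 3 edges, and at distance 2 from Sven we only reach {Yusuf, Zane}, which does not include Lena. So d(Sven,Lena) = 3.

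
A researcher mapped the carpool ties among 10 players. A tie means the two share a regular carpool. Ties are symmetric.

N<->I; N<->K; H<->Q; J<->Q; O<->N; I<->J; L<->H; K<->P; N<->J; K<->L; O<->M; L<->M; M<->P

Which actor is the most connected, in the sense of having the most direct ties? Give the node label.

Degrees — H:2, I:2, J:3, K:3, L:3, M:3, N:4, O:2, P:2, Q:2.
The maximum is 4, attained only by N.

N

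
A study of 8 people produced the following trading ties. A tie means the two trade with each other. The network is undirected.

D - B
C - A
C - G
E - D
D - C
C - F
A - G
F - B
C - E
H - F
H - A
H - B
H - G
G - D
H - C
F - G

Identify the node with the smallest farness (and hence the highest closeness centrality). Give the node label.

C

Farness (sum of distances to all others) for each node — A:11, B:11, C:8, D:10, E:12, F:10, G:9, H:9.
The smallest farness is 8, for C, so C has the highest closeness.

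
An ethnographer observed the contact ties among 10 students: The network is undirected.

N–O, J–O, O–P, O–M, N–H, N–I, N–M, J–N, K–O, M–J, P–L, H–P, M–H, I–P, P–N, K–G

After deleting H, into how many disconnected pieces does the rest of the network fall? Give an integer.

1

H's neighbors (M, N, and P) remain reachable from one another through other ties, so the rest of the network stays in one piece.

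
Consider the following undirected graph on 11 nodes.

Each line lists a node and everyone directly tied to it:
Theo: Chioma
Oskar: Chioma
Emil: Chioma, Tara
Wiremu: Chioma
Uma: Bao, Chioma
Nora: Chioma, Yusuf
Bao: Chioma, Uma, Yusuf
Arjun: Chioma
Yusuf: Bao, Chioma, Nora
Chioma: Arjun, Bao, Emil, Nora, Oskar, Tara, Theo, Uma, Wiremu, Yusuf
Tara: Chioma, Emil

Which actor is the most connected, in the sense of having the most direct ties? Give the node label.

Chioma

Degrees — Arjun:1, Bao:3, Chioma:10, Emil:2, Nora:2, Oskar:1, Tara:2, Theo:1, Uma:2, Wiremu:1, Yusuf:3.
The maximum is 10, attained only by Chioma.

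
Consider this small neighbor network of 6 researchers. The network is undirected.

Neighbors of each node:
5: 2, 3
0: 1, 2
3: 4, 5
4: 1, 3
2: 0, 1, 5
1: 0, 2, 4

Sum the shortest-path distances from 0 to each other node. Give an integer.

9

Distances from 0: 1:1, 2:1, 3:3, 4:2, 5:2.
Sum = 1 + 1 + 3 + 2 + 2 = 9.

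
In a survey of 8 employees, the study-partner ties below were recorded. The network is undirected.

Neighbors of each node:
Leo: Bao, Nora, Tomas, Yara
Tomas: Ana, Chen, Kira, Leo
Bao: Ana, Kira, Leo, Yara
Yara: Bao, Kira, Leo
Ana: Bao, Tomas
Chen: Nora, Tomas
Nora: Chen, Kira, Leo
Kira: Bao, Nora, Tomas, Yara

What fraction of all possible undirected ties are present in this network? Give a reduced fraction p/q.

13/28

There are 13 edges and 8 nodes, so the maximum possible is C(8,2) = 28.
Density = 13/28.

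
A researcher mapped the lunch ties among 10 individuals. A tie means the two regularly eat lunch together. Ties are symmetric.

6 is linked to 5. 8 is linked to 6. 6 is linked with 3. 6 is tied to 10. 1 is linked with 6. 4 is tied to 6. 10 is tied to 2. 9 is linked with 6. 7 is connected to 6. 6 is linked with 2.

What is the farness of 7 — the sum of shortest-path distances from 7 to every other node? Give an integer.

Distances from 7: 1:2, 2:2, 3:2, 4:2, 5:2, 6:1, 8:2, 9:2, 10:2.
Sum = 2 + 2 + 2 + 2 + 2 + 1 + 2 + 2 + 2 = 17.

17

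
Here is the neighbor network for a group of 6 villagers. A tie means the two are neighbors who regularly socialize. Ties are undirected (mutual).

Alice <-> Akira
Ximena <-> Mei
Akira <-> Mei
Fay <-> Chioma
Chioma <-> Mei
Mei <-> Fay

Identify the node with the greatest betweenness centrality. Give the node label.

Mei

Unnormalized betweenness of each node: Akira:4, Alice:0, Chioma:0, Fay:0, Mei:8, Ximena:0.
Mei has the largest value, 8, making it the main broker — the node through which the most shortest paths run.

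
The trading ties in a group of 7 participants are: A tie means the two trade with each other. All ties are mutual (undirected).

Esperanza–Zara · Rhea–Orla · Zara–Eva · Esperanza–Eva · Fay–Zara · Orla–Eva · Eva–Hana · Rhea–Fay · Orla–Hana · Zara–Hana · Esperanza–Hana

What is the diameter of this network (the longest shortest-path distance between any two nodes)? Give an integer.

3

Eccentricity of each node (its greatest distance to any other): Esperanza:3, Eva:2, Fay:2, Hana:2, Orla:2, Rhea:3, Zara:2.
The maximum eccentricity is 3, realized for instance by the pair Esperanza–Rhea via Esperanza – Eva – Orla – Rhea. So the diameter is 3.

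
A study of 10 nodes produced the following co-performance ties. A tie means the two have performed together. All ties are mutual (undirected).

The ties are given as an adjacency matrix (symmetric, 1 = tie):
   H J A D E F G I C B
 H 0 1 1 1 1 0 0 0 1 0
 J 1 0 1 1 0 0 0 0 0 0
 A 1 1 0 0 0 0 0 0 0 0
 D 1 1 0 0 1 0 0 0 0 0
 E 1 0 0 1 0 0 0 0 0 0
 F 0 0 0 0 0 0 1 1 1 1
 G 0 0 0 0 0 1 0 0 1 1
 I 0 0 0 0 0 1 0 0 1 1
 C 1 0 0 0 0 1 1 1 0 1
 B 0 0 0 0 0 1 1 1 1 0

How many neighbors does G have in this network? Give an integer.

3

G is directly tied to B, C, and F. That is 3 neighbors, so the degree of G is 3.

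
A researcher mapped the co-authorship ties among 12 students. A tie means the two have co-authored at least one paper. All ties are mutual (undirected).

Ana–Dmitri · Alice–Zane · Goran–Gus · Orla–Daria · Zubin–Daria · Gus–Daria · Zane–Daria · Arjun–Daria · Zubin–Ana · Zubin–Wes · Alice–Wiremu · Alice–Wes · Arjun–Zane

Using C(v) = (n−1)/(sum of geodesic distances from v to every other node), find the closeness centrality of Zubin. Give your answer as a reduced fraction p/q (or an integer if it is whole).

11/21

Distances from Zubin: Alice:2, Ana:1, Arjun:2, Daria:1, Dmitri:2, Goran:3, Gus:2, Orla:2, Wes:1, Wiremu:3, Zane:2. Sum = 21.
n = 12, so closeness = 11/21.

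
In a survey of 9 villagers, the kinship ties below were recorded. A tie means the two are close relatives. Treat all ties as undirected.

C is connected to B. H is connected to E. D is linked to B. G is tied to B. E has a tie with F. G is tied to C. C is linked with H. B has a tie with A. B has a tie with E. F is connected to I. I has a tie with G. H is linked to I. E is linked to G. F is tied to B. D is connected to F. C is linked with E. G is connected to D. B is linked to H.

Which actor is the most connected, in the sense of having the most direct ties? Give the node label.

Degrees — A:1, B:7, C:4, D:3, E:5, F:4, G:5, H:4, I:3.
The maximum is 7, attained only by B.

B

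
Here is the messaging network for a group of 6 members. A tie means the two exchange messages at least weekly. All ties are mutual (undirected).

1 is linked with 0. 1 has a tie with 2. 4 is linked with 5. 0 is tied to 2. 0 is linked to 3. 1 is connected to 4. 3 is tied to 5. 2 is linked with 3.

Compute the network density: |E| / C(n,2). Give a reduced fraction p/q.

8/15

There are 8 edges and 6 nodes, so the maximum possible is C(6,2) = 15.
Density = 8/15.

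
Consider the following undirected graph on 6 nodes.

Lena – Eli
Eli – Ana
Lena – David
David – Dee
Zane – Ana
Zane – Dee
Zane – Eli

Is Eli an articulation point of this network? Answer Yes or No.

No

Even without Eli, every remaining node can still reach every other (the residual graph is connected), so Eli is not a cut vertex.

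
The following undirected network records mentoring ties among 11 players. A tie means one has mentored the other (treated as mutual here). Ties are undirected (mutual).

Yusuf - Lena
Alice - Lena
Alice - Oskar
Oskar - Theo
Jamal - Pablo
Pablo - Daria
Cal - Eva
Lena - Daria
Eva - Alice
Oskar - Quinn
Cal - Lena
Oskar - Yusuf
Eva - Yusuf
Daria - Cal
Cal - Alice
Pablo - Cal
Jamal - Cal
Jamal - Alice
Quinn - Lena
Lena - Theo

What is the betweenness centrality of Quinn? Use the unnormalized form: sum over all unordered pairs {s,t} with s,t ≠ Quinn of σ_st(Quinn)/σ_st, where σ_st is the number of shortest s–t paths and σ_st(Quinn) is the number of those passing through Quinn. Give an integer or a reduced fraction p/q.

Pairs whose geodesics pass through Quinn — Lena–Oskar: 1/4; Oskar–Daria: 1/5.
All other pairs contribute 0.
Summing the contributions gives betweenness(Quinn) = 9/20.

9/20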